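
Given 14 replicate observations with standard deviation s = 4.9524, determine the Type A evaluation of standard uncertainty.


u_A = s / sqrt(n)
u_A = 4.9524 / sqrt(14)
u_A = 4.9524 / 3.7416574
u_A = 1.3236

1.3236


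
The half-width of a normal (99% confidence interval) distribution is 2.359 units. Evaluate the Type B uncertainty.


u_B = half_width / 2.576
u_B = 2.359 / 2.576
u_B = 0.9158

0.9158


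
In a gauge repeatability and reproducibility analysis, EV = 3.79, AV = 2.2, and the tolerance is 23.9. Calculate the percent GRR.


GRR = sqrt(EV^2 + AV^2) = sqrt(3.79^2 + 2.2^2) = 4.3822483
%GRR = GRR / tol * 100 = 4.3822483 / 23.9 * 100
%GRR = 18.3358

18.3358


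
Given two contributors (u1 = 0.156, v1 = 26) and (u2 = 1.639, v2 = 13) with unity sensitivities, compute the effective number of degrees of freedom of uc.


uc = sqrt(u1^2 + u2^2) = sqrt(0.156^2 + 1.639^2) = 1.6464073
v_eff = uc^4 / (u1^4/v1 + u2^4/v2)
= 1.6464073^4 / (0.156^4/26 + 1.639^4/13)
= 7.3476614 / 0.55512436
v_eff = 13.2361

13.2361


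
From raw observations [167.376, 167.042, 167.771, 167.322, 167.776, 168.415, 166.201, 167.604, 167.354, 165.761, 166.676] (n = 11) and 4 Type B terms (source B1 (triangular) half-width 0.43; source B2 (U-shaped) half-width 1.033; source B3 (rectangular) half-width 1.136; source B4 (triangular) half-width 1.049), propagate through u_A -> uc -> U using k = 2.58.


mean = (167.376 + 167.042 + 167.771 + 167.322 + 167.776 + 168.415 + 166.201 + 167.604 + 167.354 + 165.761 + 166.676) / 11 = 167.2089091
s = sqrt(sum((x - mean)^2)/(n-1)) = 0.75724652
u_A = s / sqrt(n) = 0.75724652 / sqrt(11) = 0.22831842
u_B1 = 0.43 / sqrt(6) = 0.17554676
u_B2 = 1.033 / sqrt(2) = 0.7304413
u_B3 = 1.136 / sqrt(3) = 0.65586991
u_B4 = 1.049 / sqrt(6) = 0.42825246
uc = sqrt(0.22831842^2 + 0.17554676^2 + 0.7304413^2 + 0.65586991^2 + 0.42825246^2) = 1.1090789
U = k * uc = 2.58 * 1.1090789
U = 2.8614

2.8614


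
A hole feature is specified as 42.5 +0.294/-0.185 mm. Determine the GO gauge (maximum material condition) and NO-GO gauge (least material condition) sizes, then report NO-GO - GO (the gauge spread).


GO = nominal - lower_tol (smallest hole = maximum material condition)
GO = 42.5 - 0.185 = 42.315
NO-GO = nominal + upper_tol (largest hole = least material condition)
NO-GO = 42.5 + 0.294 = 42.794
spread = NO-GO - GO = 42.794 - 42.315 = 0.4790

0.4790


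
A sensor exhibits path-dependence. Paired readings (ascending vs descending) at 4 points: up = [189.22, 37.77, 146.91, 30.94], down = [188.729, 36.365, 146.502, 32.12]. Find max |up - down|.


|189.22 - 188.729| = 0.4910
|37.77 - 36.365| = 1.4050
|146.91 - 146.502| = 0.4080
|30.94 - 32.12| = 1.1800
hysteresis = max(diffs) = 1.4050

1.4050


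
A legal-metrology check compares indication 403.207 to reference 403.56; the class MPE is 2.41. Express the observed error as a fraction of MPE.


e = indication - reference = 403.207 - 403.56 = -0.3530
|e| = 0.3530
ratio = |e| / MPE = 0.3530 / 2.41
ratio = 0.1465

0.1465


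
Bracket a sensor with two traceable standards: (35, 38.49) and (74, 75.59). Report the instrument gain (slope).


slope = (y2 - y1) / (x2 - x1)
= (75.59 - 38.49) / (74 - 35)
= 37.1000 / 39
= 0.9513

0.9513


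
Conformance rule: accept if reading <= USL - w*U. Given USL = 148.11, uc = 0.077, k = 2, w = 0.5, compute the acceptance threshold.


U = k * uc = 2 * 0.077 = 0.154
guard band g = w * U = 0.5 * 0.154 = 0.077
AL = USL - g = 148.11 - 0.077
AL = 148.0330

148.0330


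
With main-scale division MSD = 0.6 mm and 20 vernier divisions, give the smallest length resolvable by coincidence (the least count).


LC = MSD / n_div
= 0.6 / 20
= 0.0300

0.0300


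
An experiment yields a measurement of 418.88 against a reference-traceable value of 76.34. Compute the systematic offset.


Systematic error = measured - true
= 418.88 - 76.34
= 342.5400

342.5400


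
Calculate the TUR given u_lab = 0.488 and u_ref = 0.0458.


TUR = u_lab / u_ref
= 0.488 / 0.0458
= 10.6550

10.6550


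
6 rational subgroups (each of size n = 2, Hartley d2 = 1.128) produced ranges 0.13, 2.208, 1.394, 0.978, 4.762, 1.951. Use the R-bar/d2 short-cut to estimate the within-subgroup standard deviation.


R_bar = (0.13 + 2.208 + 1.394 + 0.978 + 4.762 + 1.951) / 6
R_bar = 11.423 / 6 = 1.9038333
sigma_hat = R_bar / d2 = 1.9038333 / 1.128 = 1.6878

1.6878


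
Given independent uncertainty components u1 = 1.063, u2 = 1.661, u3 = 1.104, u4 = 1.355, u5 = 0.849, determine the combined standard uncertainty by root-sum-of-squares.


uc = sqrt(1.063^2 + 1.661^2 + 1.104^2 + 1.355^2 + 0.849^2)
uc = sqrt(7.664532)
uc = 2.7685

2.7685


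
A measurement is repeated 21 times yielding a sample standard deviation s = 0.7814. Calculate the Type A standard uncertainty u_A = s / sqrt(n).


u_A = s / sqrt(n)
u_A = 0.7814 / sqrt(21)
u_A = 0.7814 / 4.5825757
u_A = 0.1705

0.1705


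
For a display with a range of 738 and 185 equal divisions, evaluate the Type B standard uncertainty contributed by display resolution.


resolution = range / divisions
resolution = 738 / 185 = 3.9891892
u_res = resolution / (2*sqrt(3))
u_res = 3.9891892 / 3.4641016
u_res = 1.1516

1.1516


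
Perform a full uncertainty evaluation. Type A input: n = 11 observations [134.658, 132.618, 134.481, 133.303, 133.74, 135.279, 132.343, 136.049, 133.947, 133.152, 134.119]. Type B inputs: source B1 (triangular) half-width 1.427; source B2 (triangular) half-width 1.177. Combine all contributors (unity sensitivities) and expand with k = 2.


mean = (134.658 + 132.618 + 134.481 + 133.303 + 133.74 + 135.279 + 132.343 + 136.049 + 133.947 + 133.152 + 134.119) / 11 = 133.9717273
s = sqrt(sum((x - mean)^2)/(n-1)) = 1.1151157
u_A = s / sqrt(n) = 1.1151157 / sqrt(11) = 0.33622003
u_B1 = 1.427 / sqrt(6) = 0.58257031
u_B2 = 1.177 / sqrt(6) = 0.48050824
uc = sqrt(0.33622003^2 + 0.58257031^2 + 0.48050824^2) = 0.82663187
U = k * uc = 2 * 0.82663187
U = 1.6533

1.6533


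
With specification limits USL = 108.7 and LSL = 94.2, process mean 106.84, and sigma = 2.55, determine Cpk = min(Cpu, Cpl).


Cpu = (USL - mean) / (3*sigma) = (108.7 - 106.84) / (3*2.55) = 0.2431
Cpl = (mean - LSL) / (3*sigma) = (106.84 - 94.2) / (3*2.55) = 1.6523
Cpk = min(Cpu, Cpl) = 0.2431

0.2431


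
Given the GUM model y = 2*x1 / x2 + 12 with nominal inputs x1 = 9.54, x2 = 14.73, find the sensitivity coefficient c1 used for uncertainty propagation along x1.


y = 2*x1 / x2 + 12
dy/dx1 = 2/x2
Evaluate at x2 = 14.73: c1 = 2 / 14.73
c1 = 0.1358

0.1358


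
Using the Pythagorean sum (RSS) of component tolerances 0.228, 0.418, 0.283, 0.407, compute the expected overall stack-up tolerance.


RSS = sqrt(0.228^2 + 0.418^2 + 0.283^2 + 0.407^2)
= sqrt(0.472446)
= 0.6873

0.6873


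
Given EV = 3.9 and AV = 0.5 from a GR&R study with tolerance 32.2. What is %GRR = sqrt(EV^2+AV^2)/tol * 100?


GRR = sqrt(EV^2 + AV^2) = sqrt(3.9^2 + 0.5^2) = 3.9319207
%GRR = GRR / tol * 100 = 3.9319207 / 32.2 * 100
%GRR = 12.2109

12.2109


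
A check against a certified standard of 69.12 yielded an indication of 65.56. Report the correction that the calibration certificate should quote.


Correction = standard - reading
= 69.12 - 65.56
= 3.5600

3.5600


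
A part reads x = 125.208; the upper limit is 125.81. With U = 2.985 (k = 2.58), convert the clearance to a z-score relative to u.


u = U / k = 2.985 / 2.58 = 1.1569767
margin = |USL - x| = |125.81 - 125.208| = 0.602
z = margin / u = 0.602 / 1.1569767
z = 0.5203

0.5203


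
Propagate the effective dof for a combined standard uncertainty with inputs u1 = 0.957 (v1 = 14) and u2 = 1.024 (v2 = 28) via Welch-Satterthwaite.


uc = sqrt(u1^2 + u2^2) = sqrt(0.957^2 + 1.024^2) = 1.4015795
v_eff = uc^4 / (u1^4/v1 + u2^4/v2)
= 1.4015795^4 / (0.957^4/14 + 1.024^4/28)
= 3.858966 / 0.099181086
v_eff = 38.9083

38.9083


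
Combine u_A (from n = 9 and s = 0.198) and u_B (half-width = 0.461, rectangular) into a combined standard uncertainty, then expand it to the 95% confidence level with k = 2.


u_A = s / sqrt(n) = 0.198 / sqrt(9) = 0.066
u_B = half_width / sqrt(3) = 0.461 / sqrt(3) = 0.26615847
uc = sqrt(u_A^2 + u_B^2) = sqrt(0.066^2 + 0.26615847^2) = 0.27421949
U = k * uc = 2 * 0.27421949
U = 0.5484

0.5484


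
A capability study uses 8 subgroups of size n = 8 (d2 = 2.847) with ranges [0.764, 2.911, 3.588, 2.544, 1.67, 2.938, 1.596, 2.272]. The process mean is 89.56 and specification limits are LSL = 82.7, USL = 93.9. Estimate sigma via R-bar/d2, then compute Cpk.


R_bar = (0.764 + 2.911 + 3.588 + 2.544 + 1.67 + 2.938 + 1.596 + 2.272) / 8 = 2.285375
sigma = R_bar / d2 = 2.285375 / 2.847 = 0.80273094
Cp = (USL - LSL)/(6*sigma) = (93.9 - 82.7)/(6*0.80273094) = 2.3254
Cpu = (93.9 - 89.56)/(3*0.80273094) = 1.8022
Cpl = (89.56 - 82.7)/(3*0.80273094) = 2.8486
Cpk = min(Cpu, Cpl) = 1.8022

1.8022


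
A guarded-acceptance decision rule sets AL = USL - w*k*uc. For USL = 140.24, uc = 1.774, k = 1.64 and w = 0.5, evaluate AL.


U = k * uc = 1.64 * 1.774 = 2.90936
guard band g = w * U = 0.5 * 2.90936 = 1.45468
AL = USL - g = 140.24 - 1.45468
AL = 138.7853

138.7853


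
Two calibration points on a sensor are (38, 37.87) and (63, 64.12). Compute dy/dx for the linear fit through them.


slope = (y2 - y1) / (x2 - x1)
= (64.12 - 37.87) / (63 - 38)
= 26.2500 / 25
= 1.0500

1.0500


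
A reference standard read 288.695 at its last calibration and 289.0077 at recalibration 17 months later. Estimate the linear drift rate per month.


rate = (v2 - v1) / months
= (289.0077 - 288.695) / 17
= 0.3127 / 17
= 0.0184

0.0184


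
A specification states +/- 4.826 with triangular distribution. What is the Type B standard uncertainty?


u_B = half_width / sqrt(6)
u_B = 4.826 / 2.4494897
u_B = 1.9702

1.9702


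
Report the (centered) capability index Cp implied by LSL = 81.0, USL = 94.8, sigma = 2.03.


Cp = (USL - LSL) / (6 * sigma)
= (94.8 - 81.0) / (6 * 2.03)
= 13.8000 / 12.1800
= 1.1330

1.1330


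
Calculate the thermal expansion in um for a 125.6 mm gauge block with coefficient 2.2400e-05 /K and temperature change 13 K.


dL = L * alpha * dT
= 125.6 * 2.2400e-05 * 13
= 0.0365747 mm
dL_um = 0.0365747 * 1000 = 36.5747 um

36.5747


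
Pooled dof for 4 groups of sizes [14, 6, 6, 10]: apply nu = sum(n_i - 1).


nu = sum_i (n_i - 1)
nu = ((14 - 1) + (6 - 1) + (6 - 1) + (10 - 1))
nu = 13 + 5 + 5 + 9
nu = 32

32


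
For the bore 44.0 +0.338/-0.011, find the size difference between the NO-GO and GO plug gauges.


GO = nominal - lower_tol (smallest hole = maximum material condition)
GO = 44.0 - 0.011 = 43.989
NO-GO = nominal + upper_tol (largest hole = least material condition)
NO-GO = 44.0 + 0.338 = 44.338
spread = NO-GO - GO = 44.338 - 43.989 = 0.3490

0.3490


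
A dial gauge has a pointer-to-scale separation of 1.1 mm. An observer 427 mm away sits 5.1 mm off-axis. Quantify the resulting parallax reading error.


error = h * offset / d
= 1.1 * 5.1 / 427
= 0.0131

0.0131


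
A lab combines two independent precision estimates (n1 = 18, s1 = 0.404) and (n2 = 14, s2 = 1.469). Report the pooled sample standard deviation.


s_p = sqrt(((n1-1)*s1^2 + (n2-1)*s2^2) / (n1+n2-2))
numerator = (18-1)*0.404^2 + (14-1)*1.469^2 = 2.774672 + 28.053493 = 30.828165
denominator = 18 + 14 - 2 = 30
s_p^2 = 30.828165 / 30 = 1.0276055
s_p = sqrt(1.0276055) = 1.0137

1.0137


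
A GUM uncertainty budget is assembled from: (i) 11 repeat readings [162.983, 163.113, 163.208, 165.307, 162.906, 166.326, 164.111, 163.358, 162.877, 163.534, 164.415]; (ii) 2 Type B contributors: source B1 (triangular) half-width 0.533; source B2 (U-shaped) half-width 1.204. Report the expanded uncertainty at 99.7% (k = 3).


mean = (162.983 + 163.113 + 163.208 + 165.307 + 162.906 + 166.326 + 164.111 + 163.358 + 162.877 + 163.534 + 164.415) / 11 = 163.8307273
s = sqrt(sum((x - mean)^2)/(n-1)) = 1.1190841
u_A = s / sqrt(n) = 1.1190841 / sqrt(11) = 0.33741655
u_B1 = 0.533 / sqrt(6) = 0.21759634
u_B2 = 1.204 / sqrt(2) = 0.85135656
uc = sqrt(0.33741655^2 + 0.21759634^2 + 0.85135656^2) = 0.94127896
U = k * uc = 3 * 0.94127896
U = 2.8238

2.8238


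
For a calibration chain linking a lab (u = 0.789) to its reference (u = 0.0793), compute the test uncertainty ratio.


TUR = u_lab / u_ref
= 0.789 / 0.0793
= 9.9496

9.9496


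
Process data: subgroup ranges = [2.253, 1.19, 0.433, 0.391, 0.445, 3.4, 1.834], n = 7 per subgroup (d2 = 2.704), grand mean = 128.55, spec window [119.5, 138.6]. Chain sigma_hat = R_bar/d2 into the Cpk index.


R_bar = (2.253 + 1.19 + 0.433 + 0.391 + 0.445 + 3.4 + 1.834) / 7 = 1.4208571
sigma = R_bar / d2 = 1.4208571 / 2.704 = 0.5254649
Cp = (USL - LSL)/(6*sigma) = (138.6 - 119.5)/(6*0.5254649) = 6.0581
Cpu = (138.6 - 128.55)/(3*0.5254649) = 6.3753
Cpl = (128.55 - 119.5)/(3*0.5254649) = 5.7409
Cpk = min(Cpu, Cpl) = 5.7409

5.7409


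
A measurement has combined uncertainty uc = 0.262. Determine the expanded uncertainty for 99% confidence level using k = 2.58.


U = k * uc
U = 2.58 * 0.262
U = 0.6760

0.6760


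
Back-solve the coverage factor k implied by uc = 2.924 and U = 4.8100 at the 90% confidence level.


k = U / uc
k = 4.8100 / 2.924
k = 1.645

1.645


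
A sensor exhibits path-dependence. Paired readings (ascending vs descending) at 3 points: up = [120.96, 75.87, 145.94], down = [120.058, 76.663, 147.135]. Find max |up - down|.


|120.96 - 120.058| = 0.9020
|75.87 - 76.663| = 0.7930
|145.94 - 147.135| = 1.1950
hysteresis = max(diffs) = 1.1950

1.1950


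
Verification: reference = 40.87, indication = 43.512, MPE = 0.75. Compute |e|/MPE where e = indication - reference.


e = indication - reference = 43.512 - 40.87 = 2.6420
|e| = 2.6420
ratio = |e| / MPE = 2.6420 / 0.75
ratio = 3.5227

3.5227


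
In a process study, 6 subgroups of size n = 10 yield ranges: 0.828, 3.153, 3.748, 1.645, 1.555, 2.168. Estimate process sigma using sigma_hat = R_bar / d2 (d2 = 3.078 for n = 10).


R_bar = (0.828 + 3.153 + 3.748 + 1.645 + 1.555 + 2.168) / 6
R_bar = 13.097 / 6 = 2.1828333
sigma_hat = R_bar / d2 = 2.1828333 / 3.078 = 0.7092

0.7092


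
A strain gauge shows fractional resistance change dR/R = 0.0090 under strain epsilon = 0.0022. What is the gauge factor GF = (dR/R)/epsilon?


GF = (dR/R) / epsilon
= 0.0090 / 0.0022
= 4.0909

4.0909


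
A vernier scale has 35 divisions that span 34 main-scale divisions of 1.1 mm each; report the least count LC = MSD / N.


LC = MSD / n_div
= 1.1 / 35
= 0.0314

0.0314


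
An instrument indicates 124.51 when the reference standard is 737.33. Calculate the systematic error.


Systematic error = measured - true
= 124.51 - 737.33
= -612.8200

-612.8200


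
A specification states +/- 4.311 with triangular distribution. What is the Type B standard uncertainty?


u_B = half_width / sqrt(6)
u_B = 4.311 / 2.4494897
u_B = 1.7600

1.7600


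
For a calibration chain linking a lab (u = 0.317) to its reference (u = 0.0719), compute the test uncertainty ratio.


TUR = u_lab / u_ref
= 0.317 / 0.0719
= 4.4089

4.4089


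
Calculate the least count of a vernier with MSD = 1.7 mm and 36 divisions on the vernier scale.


LC = MSD / n_div
= 1.7 / 36
= 0.0472

0.0472


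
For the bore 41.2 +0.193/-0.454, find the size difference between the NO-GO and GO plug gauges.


GO = nominal - lower_tol (smallest hole = maximum material condition)
GO = 41.2 - 0.454 = 40.746
NO-GO = nominal + upper_tol (largest hole = least material condition)
NO-GO = 41.2 + 0.193 = 41.393
spread = NO-GO - GO = 41.393 - 40.746 = 0.6470

0.6470


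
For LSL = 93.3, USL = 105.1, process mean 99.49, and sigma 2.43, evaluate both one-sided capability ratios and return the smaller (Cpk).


Cpu = (USL - mean) / (3*sigma) = (105.1 - 99.49) / (3*2.43) = 0.7695
Cpl = (mean - LSL) / (3*sigma) = (99.49 - 93.3) / (3*2.43) = 0.8491
Cpk = min(Cpu, Cpl) = 0.7695

0.7695


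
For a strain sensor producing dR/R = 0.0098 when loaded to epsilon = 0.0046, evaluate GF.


GF = (dR/R) / epsilon
= 0.0098 / 0.0046
= 2.1304

2.1304


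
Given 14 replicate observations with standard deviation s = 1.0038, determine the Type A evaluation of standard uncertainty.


u_A = s / sqrt(n)
u_A = 1.0038 / sqrt(14)
u_A = 1.0038 / 3.7416574
u_A = 0.2683

0.2683


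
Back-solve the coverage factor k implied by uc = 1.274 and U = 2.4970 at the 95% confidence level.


k = U / uc
k = 2.4970 / 1.274
k = 1.96

1.96


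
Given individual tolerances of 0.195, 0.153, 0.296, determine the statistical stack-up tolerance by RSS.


RSS = sqrt(0.195^2 + 0.153^2 + 0.296^2)
= sqrt(0.14905)
= 0.3861

0.3861


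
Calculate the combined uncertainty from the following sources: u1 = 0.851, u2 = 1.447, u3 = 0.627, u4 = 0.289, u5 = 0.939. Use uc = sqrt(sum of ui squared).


uc = sqrt(0.851^2 + 1.447^2 + 0.627^2 + 0.289^2 + 0.939^2)
uc = sqrt(4.176381)
uc = 2.0436

2.0436


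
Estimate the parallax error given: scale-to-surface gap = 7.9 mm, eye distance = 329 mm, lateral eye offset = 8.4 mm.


error = h * offset / d
= 7.9 * 8.4 / 329
= 0.2017

0.2017


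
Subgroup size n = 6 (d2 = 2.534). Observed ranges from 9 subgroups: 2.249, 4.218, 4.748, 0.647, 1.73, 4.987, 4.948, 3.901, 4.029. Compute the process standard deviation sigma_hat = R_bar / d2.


R_bar = (2.249 + 4.218 + 4.748 + 0.647 + 1.73 + 4.987 + 4.948 + 3.901 + 4.029) / 9
R_bar = 31.457 / 9 = 3.4952222
sigma_hat = R_bar / d2 = 3.4952222 / 2.534 = 1.3793

1.3793


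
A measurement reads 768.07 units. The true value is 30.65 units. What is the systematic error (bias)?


Systematic error = measured - true
= 768.07 - 30.65
= 737.4200

737.4200


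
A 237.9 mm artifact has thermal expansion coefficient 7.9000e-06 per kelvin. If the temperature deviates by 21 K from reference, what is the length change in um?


dL = L * alpha * dT
= 237.9 * 7.9000e-06 * 21
= 0.0394676 mm
dL_um = 0.0394676 * 1000 = 39.4676 um

39.4676


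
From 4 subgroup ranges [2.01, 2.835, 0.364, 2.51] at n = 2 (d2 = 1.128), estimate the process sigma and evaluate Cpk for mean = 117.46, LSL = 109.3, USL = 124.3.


R_bar = (2.01 + 2.835 + 0.364 + 2.51) / 4 = 1.92975
sigma = R_bar / d2 = 1.92975 / 1.128 = 1.7107713
Cp = (USL - LSL)/(6*sigma) = (124.3 - 109.3)/(6*1.7107713) = 1.4613
Cpu = (124.3 - 117.46)/(3*1.7107713) = 1.3327
Cpl = (117.46 - 109.3)/(3*1.7107713) = 1.5899
Cpk = min(Cpu, Cpl) = 1.3327

1.3327


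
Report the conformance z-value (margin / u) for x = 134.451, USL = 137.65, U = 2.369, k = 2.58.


u = U / k = 2.369 / 2.58 = 0.91821705
margin = |USL - x| = |137.65 - 134.451| = 3.199
z = margin / u = 3.199 / 0.91821705
z = 3.4839

3.4839


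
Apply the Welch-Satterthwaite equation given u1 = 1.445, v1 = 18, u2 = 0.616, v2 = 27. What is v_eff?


uc = sqrt(u1^2 + u2^2) = sqrt(1.445^2 + 0.616^2) = 1.5708218
v_eff = uc^4 / (u1^4/v1 + u2^4/v2)
= 1.5708218^4 / (1.445^4/18 + 0.616^4/27)
= 6.0884631 / 0.24754665
v_eff = 24.5952

24.5952


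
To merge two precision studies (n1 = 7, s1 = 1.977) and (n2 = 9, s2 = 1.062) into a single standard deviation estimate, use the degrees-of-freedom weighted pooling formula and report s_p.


s_p = sqrt(((n1-1)*s1^2 + (n2-1)*s2^2) / (n1+n2-2))
numerator = (7-1)*1.977^2 + (9-1)*1.062^2 = 23.451174 + 9.022752 = 32.473926
denominator = 7 + 9 - 2 = 14
s_p^2 = 32.473926 / 14 = 2.3195661
s_p = sqrt(2.3195661) = 1.5230

1.5230


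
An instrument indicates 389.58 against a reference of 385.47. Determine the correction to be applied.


Correction = standard - reading
= 385.47 - 389.58
= -4.1100

-4.1100


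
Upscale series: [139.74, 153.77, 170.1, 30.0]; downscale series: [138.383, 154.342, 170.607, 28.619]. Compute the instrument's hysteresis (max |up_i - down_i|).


|139.74 - 138.383| = 1.3570
|153.77 - 154.342| = 0.5720
|170.1 - 170.607| = 0.5070
|30.0 - 28.619| = 1.3810
hysteresis = max(diffs) = 1.3810

1.3810


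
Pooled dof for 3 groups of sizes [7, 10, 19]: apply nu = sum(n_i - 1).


nu = sum_i (n_i - 1)
nu = ((7 - 1) + (10 - 1) + (19 - 1))
nu = 6 + 9 + 18
nu = 33

33


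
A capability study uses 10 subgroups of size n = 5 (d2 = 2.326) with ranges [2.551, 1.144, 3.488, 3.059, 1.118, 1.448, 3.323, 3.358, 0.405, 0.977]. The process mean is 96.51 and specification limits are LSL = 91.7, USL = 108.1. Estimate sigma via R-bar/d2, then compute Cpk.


R_bar = (2.551 + 1.144 + 3.488 + 3.059 + 1.118 + 1.448 + 3.323 + 3.358 + 0.405 + 0.977) / 10 = 2.0871
sigma = R_bar / d2 = 2.0871 / 2.326 = 0.89729149
Cp = (USL - LSL)/(6*sigma) = (108.1 - 91.7)/(6*0.89729149) = 3.0462
Cpu = (108.1 - 96.51)/(3*0.89729149) = 4.3055
Cpl = (96.51 - 91.7)/(3*0.89729149) = 1.7869
Cpk = min(Cpu, Cpl) = 1.7869

1.7869


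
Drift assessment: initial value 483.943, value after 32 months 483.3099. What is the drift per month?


rate = (v2 - v1) / months
= (483.3099 - 483.943) / 32
= -0.6331 / 32
= -0.0198

-0.0198


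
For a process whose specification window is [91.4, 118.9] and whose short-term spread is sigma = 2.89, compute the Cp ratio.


Cp = (USL - LSL) / (6 * sigma)
= (118.9 - 91.4) / (6 * 2.89)
= 27.5000 / 17.3400
= 1.5859

1.5859


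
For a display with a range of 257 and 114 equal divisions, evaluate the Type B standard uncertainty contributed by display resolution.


resolution = range / divisions
resolution = 257 / 114 = 2.254386
u_res = resolution / (2*sqrt(3))
u_res = 2.254386 / 3.4641016
u_res = 0.6508

0.6508


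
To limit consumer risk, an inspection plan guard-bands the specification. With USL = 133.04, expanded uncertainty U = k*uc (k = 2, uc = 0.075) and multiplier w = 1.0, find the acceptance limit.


U = k * uc = 2 * 0.075 = 0.15
guard band g = w * U = 1.0 * 0.15 = 0.15
AL = USL - g = 133.04 - 0.15
AL = 132.8900

132.8900


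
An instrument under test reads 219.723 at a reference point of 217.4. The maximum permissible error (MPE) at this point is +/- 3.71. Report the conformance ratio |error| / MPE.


e = indication - reference = 219.723 - 217.4 = 2.3230
|e| = 2.3230
ratio = |e| / MPE = 2.3230 / 3.71
ratio = 0.6261

0.6261


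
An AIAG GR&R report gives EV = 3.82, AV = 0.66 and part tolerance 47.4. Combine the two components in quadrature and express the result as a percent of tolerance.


GRR = sqrt(EV^2 + AV^2) = sqrt(3.82^2 + 0.66^2) = 3.8765964
%GRR = GRR / tol * 100 = 3.8765964 / 47.4 * 100
%GRR = 8.1785

8.1785


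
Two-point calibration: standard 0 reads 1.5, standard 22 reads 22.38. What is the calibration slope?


slope = (y2 - y1) / (x2 - x1)
= (22.38 - 1.5) / (22 - 0)
= 20.8800 / 22
= 0.9491

0.9491


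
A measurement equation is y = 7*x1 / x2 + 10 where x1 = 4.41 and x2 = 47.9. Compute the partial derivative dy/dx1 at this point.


y = 7*x1 / x2 + 10
dy/dx1 = 7/x2
Evaluate at x2 = 47.9: c1 = 7 / 47.9
c1 = 0.1461

0.1461


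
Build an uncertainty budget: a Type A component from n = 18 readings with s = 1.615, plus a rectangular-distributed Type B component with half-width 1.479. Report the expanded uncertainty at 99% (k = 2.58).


u_A = s / sqrt(n) = 1.615 / sqrt(18) = 0.38065915
u_B = half_width / sqrt(3) = 1.479 / sqrt(3) = 0.85390105
uc = sqrt(u_A^2 + u_B^2) = sqrt(0.38065915^2 + 0.85390105^2) = 0.93490555
U = k * uc = 2.58 * 0.93490555
U = 2.4121

2.4121


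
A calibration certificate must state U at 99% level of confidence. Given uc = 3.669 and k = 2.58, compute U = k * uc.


U = k * uc
U = 2.58 * 3.669
U = 9.4660

9.4660


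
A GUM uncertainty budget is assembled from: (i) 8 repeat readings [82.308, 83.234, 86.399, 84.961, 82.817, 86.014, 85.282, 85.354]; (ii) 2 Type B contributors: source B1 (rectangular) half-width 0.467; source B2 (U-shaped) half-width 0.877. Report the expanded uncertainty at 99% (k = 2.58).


mean = (82.308 + 83.234 + 86.399 + 84.961 + 82.817 + 86.014 + 85.282 + 85.354) / 8 = 84.546125
s = sqrt(sum((x - mean)^2)/(n-1)) = 1.5434121
u_A = s / sqrt(n) = 1.5434121 / sqrt(8) = 0.54567858
u_B1 = 0.467 / sqrt(3) = 0.26962258
u_B2 = 0.877 / sqrt(2) = 0.62013265
uc = sqrt(0.54567858^2 + 0.26962258^2 + 0.62013265^2) = 0.86892229
U = k * uc = 2.58 * 0.86892229
U = 2.2418

2.2418


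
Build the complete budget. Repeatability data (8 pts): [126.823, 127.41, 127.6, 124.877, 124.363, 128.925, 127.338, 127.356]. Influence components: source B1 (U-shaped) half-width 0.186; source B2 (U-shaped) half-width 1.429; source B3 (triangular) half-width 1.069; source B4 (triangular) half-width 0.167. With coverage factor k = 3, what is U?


mean = (126.823 + 127.41 + 127.6 + 124.877 + 124.363 + 128.925 + 127.338 + 127.356) / 8 = 126.8365
s = sqrt(sum((x - mean)^2)/(n-1)) = 1.5001464
u_A = s / sqrt(n) = 1.5001464 / sqrt(8) = 0.53038185
u_B1 = 0.186 / sqrt(2) = 0.13152186
u_B2 = 1.429 / sqrt(2) = 1.0104556
u_B3 = 1.069 / sqrt(6) = 0.43641742
u_B4 = 0.167 / sqrt(6) = 0.068177465
uc = sqrt(0.53038185^2 + 0.13152186^2 + 1.0104556^2 + 0.43641742^2 + 0.068177465^2) = 1.2307444
U = k * uc = 3 * 1.2307444
U = 3.6922

3.6922


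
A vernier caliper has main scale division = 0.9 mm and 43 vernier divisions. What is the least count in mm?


LC = MSD / n_div
= 0.9 / 43
= 0.0209

0.0209


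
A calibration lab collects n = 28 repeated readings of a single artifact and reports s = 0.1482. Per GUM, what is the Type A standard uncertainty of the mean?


u_A = s / sqrt(n)
u_A = 0.1482 / sqrt(28)
u_A = 0.1482 / 5.2915026
u_A = 0.0280

0.0280


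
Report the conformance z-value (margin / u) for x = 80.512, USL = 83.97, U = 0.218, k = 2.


u = U / k = 0.218 / 2 = 0.109
margin = |USL - x| = |83.97 - 80.512| = 3.458
z = margin / u = 3.458 / 0.109
z = 31.7248

31.7248


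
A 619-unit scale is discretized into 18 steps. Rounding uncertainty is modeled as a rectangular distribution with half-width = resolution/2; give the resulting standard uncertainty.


resolution = range / divisions
resolution = 619 / 18 = 34.388889
u_res = resolution / (2*sqrt(3))
u_res = 34.388889 / 3.4641016
u_res = 9.9272

9.9272


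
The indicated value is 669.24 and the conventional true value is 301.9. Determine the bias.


Systematic error = measured - true
= 669.24 - 301.9
= 367.3400

367.3400


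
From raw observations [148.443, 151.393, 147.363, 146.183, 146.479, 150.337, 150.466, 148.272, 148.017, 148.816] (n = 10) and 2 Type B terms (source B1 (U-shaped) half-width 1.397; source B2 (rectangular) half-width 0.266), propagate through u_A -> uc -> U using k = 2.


mean = (148.443 + 151.393 + 147.363 + 146.183 + 146.479 + 150.337 + 150.466 + 148.272 + 148.017 + 148.816) / 10 = 148.5769
s = sqrt(sum((x - mean)^2)/(n-1)) = 1.721889
u_A = s / sqrt(n) = 1.721889 / sqrt(10) = 0.54450911
u_B1 = 1.397 / sqrt(2) = 0.98782817
u_B2 = 0.266 / sqrt(3) = 0.15357517
uc = sqrt(0.54450911^2 + 0.98782817^2 + 0.15357517^2) = 1.1383673
U = k * uc = 2 * 1.1383673
U = 2.2767

2.2767


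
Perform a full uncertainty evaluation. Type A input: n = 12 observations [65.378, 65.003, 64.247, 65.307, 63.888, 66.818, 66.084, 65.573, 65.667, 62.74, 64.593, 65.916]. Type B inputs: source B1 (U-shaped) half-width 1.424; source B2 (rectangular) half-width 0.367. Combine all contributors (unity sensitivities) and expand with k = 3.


mean = (65.378 + 65.003 + 64.247 + 65.307 + 63.888 + 66.818 + 66.084 + 65.573 + 65.667 + 62.74 + 64.593 + 65.916) / 12 = 65.10116667
s = sqrt(sum((x - mean)^2)/(n-1)) = 1.0989078
u_A = s / sqrt(n) = 1.0989078 / sqrt(12) = 0.31722736
u_B1 = 1.424 / sqrt(2) = 1.0069201
u_B2 = 0.367 / sqrt(3) = 0.21188755
uc = sqrt(0.31722736^2 + 1.0069201^2 + 0.21188755^2) = 1.0767626
U = k * uc = 3 * 1.0767626
U = 3.2303

3.2303


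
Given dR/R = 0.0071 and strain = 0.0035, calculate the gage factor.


GF = (dR/R) / epsilon
= 0.0071 / 0.0035
= 2.0286

2.0286


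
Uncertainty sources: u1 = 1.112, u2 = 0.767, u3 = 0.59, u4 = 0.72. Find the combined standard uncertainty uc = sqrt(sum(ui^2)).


uc = sqrt(1.112^2 + 0.767^2 + 0.59^2 + 0.72^2)
uc = sqrt(2.691333)
uc = 1.6405

1.6405


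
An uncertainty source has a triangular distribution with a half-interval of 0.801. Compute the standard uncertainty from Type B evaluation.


u_B = half_width / sqrt(6)
u_B = 0.801 / 2.4494897
u_B = 0.3270

0.3270


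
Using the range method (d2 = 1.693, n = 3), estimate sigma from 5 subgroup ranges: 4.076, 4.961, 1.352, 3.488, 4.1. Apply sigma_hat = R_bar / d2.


R_bar = (4.076 + 4.961 + 1.352 + 3.488 + 4.1) / 5
R_bar = 17.977 / 5 = 3.5954
sigma_hat = R_bar / d2 = 3.5954 / 1.693 = 2.1237

2.1237


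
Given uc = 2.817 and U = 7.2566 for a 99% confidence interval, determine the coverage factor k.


k = U / uc
k = 7.2566 / 2.817
k = 2.576

2.576


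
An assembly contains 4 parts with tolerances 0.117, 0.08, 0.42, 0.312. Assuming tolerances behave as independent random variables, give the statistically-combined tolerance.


RSS = sqrt(0.117^2 + 0.08^2 + 0.42^2 + 0.312^2)
= sqrt(0.293833)
= 0.5421

0.5421


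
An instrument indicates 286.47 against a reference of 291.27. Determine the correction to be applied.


Correction = standard - reading
= 291.27 - 286.47
= 4.8000

4.8000


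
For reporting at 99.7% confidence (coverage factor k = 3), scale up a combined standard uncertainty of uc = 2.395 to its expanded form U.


U = k * uc
U = 3 * 2.395
U = 7.1850

7.1850


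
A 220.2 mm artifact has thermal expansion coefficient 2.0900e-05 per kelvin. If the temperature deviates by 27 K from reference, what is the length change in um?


dL = L * alpha * dT
= 220.2 * 2.0900e-05 * 27
= 0.1242589 mm
dL_um = 0.1242589 * 1000 = 124.2589 um

124.2589


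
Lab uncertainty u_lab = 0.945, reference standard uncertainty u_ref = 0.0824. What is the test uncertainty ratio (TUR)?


TUR = u_lab / u_ref
= 0.945 / 0.0824
= 11.4684

11.4684


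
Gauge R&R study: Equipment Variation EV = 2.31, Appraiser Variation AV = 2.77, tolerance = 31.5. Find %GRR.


GRR = sqrt(EV^2 + AV^2) = sqrt(2.31^2 + 2.77^2) = 3.6067991
%GRR = GRR / tol * 100 = 3.6067991 / 31.5 * 100
%GRR = 11.4502

11.4502


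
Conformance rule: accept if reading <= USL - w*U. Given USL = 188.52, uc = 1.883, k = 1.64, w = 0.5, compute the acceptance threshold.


U = k * uc = 1.64 * 1.883 = 3.08812
guard band g = w * U = 0.5 * 3.08812 = 1.54406
AL = USL - g = 188.52 - 1.54406
AL = 186.9759

186.9759


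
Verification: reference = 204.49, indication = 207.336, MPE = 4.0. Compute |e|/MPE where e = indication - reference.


e = indication - reference = 207.336 - 204.49 = 2.8460
|e| = 2.8460
ratio = |e| / MPE = 2.8460 / 4.0
ratio = 0.7115

0.7115


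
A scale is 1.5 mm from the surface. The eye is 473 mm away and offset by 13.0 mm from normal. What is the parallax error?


error = h * offset / d
= 1.5 * 13.0 / 473
= 0.0412

0.0412


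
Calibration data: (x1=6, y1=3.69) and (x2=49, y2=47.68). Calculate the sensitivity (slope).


slope = (y2 - y1) / (x2 - x1)
= (47.68 - 3.69) / (49 - 6)
= 43.9900 / 43
= 1.0230

1.0230


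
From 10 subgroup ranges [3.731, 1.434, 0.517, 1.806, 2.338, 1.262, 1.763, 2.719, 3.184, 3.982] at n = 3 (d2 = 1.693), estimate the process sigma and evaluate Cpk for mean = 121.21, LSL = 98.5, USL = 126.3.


R_bar = (3.731 + 1.434 + 0.517 + 1.806 + 2.338 + 1.262 + 1.763 + 2.719 + 3.184 + 3.982) / 10 = 2.2736
sigma = R_bar / d2 = 2.2736 / 1.693 = 1.3429415
Cp = (USL - LSL)/(6*sigma) = (126.3 - 98.5)/(6*1.3429415) = 3.4501
Cpu = (126.3 - 121.21)/(3*1.3429415) = 1.2634
Cpl = (121.21 - 98.5)/(3*1.3429415) = 5.6369
Cpk = min(Cpu, Cpl) = 1.2634

1.2634


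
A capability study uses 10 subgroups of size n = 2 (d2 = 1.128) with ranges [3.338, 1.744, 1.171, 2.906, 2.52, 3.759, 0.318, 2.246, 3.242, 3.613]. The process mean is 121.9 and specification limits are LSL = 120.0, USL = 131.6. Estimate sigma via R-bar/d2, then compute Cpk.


R_bar = (3.338 + 1.744 + 1.171 + 2.906 + 2.52 + 3.759 + 0.318 + 2.246 + 3.242 + 3.613) / 10 = 2.4857
sigma = R_bar / d2 = 2.4857 / 1.128 = 2.2036348
Cp = (USL - LSL)/(6*sigma) = (131.6 - 120.0)/(6*2.2036348) = 0.8773
Cpu = (131.6 - 121.9)/(3*2.2036348) = 1.4673
Cpl = (121.9 - 120.0)/(3*2.2036348) = 0.2874
Cpk = min(Cpu, Cpl) = 0.2874

0.2874


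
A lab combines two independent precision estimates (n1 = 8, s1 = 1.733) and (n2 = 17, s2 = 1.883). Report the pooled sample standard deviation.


s_p = sqrt(((n1-1)*s1^2 + (n2-1)*s2^2) / (n1+n2-2))
numerator = (8-1)*1.733^2 + (17-1)*1.883^2 = 21.023023 + 56.731024 = 77.754047
denominator = 8 + 17 - 2 = 23
s_p^2 = 77.754047 / 23 = 3.3806107
s_p = sqrt(3.3806107) = 1.8386

1.8386


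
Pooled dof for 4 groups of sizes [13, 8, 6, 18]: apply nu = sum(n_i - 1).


nu = sum_i (n_i - 1)
nu = ((13 - 1) + (8 - 1) + (6 - 1) + (18 - 1))
nu = 12 + 7 + 5 + 17
nu = 41

41


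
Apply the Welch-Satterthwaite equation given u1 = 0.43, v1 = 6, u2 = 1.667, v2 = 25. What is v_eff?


uc = sqrt(u1^2 + u2^2) = sqrt(0.43^2 + 1.667^2) = 1.7215659
v_eff = uc^4 / (u1^4/v1 + u2^4/v2)
= 1.7215659^4 / (0.43^4/6 + 1.667^4/25)
= 8.7840461 / 0.31458696
v_eff = 27.9225

27.9225


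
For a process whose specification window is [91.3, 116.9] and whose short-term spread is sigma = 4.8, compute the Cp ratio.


Cp = (USL - LSL) / (6 * sigma)
= (116.9 - 91.3) / (6 * 4.8)
= 25.6000 / 28.8000
= 0.8889

0.8889


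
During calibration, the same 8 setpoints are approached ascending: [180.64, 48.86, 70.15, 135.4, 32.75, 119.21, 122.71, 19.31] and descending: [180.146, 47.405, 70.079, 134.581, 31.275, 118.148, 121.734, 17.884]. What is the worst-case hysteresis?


|180.64 - 180.146| = 0.4940
|48.86 - 47.405| = 1.4550
|70.15 - 70.079| = 0.0710
|135.4 - 134.581| = 0.8190
|32.75 - 31.275| = 1.4750
|119.21 - 118.148| = 1.0620
|122.71 - 121.734| = 0.9760
|19.31 - 17.884| = 1.4260
hysteresis = max(diffs) = 1.4750

1.4750


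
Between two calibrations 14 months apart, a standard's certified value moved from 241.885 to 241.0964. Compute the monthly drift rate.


rate = (v2 - v1) / months
= (241.0964 - 241.885) / 14
= -0.7886 / 14
= -0.0563

-0.0563


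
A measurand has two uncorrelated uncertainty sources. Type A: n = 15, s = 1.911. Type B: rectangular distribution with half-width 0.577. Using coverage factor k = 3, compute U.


u_A = s / sqrt(n) = 1.911 / sqrt(15) = 0.49341808
u_B = half_width / sqrt(3) = 0.577 / sqrt(3) = 0.33313111
uc = sqrt(u_A^2 + u_B^2) = sqrt(0.49341808^2 + 0.33313111^2) = 0.59534674
U = k * uc = 3 * 0.59534674
U = 1.7860

1.7860


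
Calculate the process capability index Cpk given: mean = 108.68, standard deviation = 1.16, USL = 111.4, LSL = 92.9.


Cpu = (USL - mean) / (3*sigma) = (111.4 - 108.68) / (3*1.16) = 0.7816
Cpl = (mean - LSL) / (3*sigma) = (108.68 - 92.9) / (3*1.16) = 4.5345
Cpk = min(Cpu, Cpl) = 0.7816

0.7816


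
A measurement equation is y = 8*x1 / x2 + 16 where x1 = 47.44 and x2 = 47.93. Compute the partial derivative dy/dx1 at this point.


y = 8*x1 / x2 + 16
dy/dx1 = 8/x2
Evaluate at x2 = 47.93: c1 = 8 / 47.93
c1 = 0.1669

0.1669


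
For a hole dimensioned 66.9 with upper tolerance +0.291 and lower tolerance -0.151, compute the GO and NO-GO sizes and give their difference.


GO = nominal - lower_tol (smallest hole = maximum material condition)
GO = 66.9 - 0.151 = 66.749
NO-GO = nominal + upper_tol (largest hole = least material condition)
NO-GO = 66.9 + 0.291 = 67.191
spread = NO-GO - GO = 67.191 - 66.749 = 0.4420

0.4420


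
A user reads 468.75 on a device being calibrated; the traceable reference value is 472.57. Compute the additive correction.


Correction = standard - reading
= 472.57 - 468.75
= 3.8200

3.8200


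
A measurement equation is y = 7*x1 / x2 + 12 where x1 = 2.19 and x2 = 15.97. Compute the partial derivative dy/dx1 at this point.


y = 7*x1 / x2 + 12
dy/dx1 = 7/x2
Evaluate at x2 = 15.97: c1 = 7 / 15.97
c1 = 0.4383

0.4383


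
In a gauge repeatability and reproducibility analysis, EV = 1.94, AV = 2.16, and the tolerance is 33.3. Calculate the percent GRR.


GRR = sqrt(EV^2 + AV^2) = sqrt(1.94^2 + 2.16^2) = 2.9033085
%GRR = GRR / tol * 100 = 2.9033085 / 33.3 * 100
%GRR = 8.7186

8.7186


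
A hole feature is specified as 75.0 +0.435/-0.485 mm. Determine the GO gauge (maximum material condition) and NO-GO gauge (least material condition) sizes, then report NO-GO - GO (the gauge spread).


GO = nominal - lower_tol (smallest hole = maximum material condition)
GO = 75.0 - 0.485 = 74.515
NO-GO = nominal + upper_tol (largest hole = least material condition)
NO-GO = 75.0 + 0.435 = 75.435
spread = NO-GO - GO = 75.435 - 74.515 = 0.9200

0.9200


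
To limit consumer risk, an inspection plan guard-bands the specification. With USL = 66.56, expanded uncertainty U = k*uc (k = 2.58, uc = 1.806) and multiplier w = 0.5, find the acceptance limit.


U = k * uc = 2.58 * 1.806 = 4.65948
guard band g = w * U = 0.5 * 4.65948 = 2.32974
AL = USL - g = 66.56 - 2.32974
AL = 64.2303

64.2303


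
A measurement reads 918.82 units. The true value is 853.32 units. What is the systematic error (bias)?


Systematic error = measured - true
= 918.82 - 853.32
= 65.5000

65.5000


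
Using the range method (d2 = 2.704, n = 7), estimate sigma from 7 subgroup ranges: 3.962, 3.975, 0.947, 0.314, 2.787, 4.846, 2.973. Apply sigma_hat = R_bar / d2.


R_bar = (3.962 + 3.975 + 0.947 + 0.314 + 2.787 + 4.846 + 2.973) / 7
R_bar = 19.804 / 7 = 2.8291429
sigma_hat = R_bar / d2 = 2.8291429 / 2.704 = 1.0463

1.0463


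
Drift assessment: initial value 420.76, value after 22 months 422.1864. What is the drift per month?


rate = (v2 - v1) / months
= (422.1864 - 420.76) / 22
= 1.4264 / 22
= 0.0648

0.0648


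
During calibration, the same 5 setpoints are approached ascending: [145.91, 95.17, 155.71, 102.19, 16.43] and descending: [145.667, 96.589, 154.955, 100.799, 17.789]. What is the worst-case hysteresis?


|145.91 - 145.667| = 0.2430
|95.17 - 96.589| = 1.4190
|155.71 - 154.955| = 0.7550
|102.19 - 100.799| = 1.3910
|16.43 - 17.789| = 1.3590
hysteresis = max(diffs) = 1.4190

1.4190


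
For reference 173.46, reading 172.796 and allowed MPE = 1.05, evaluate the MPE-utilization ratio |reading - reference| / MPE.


e = indication - reference = 172.796 - 173.46 = -0.6640
|e| = 0.6640
ratio = |e| / MPE = 0.6640 / 1.05
ratio = 0.6324

0.6324


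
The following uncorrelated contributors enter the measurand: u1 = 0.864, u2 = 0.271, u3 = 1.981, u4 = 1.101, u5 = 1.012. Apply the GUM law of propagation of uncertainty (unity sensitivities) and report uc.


uc = sqrt(0.864^2 + 0.271^2 + 1.981^2 + 1.101^2 + 1.012^2)
uc = sqrt(6.980643)
uc = 2.6421

2.6421


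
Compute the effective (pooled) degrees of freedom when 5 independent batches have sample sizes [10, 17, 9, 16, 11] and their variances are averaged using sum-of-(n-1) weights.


nu = sum_i (n_i - 1)
nu = ((10 - 1) + (17 - 1) + (9 - 1) + (16 - 1) + (11 - 1))
nu = 9 + 16 + 8 + 15 + 10
nu = 58

58


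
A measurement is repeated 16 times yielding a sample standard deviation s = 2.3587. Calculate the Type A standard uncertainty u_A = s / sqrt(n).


u_A = s / sqrt(n)
u_A = 2.3587 / sqrt(16)
u_A = 2.3587 / 4
u_A = 0.5897

0.5897


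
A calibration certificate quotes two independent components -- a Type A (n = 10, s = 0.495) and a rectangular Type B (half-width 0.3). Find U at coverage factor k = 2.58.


u_A = s / sqrt(n) = 0.495 / sqrt(10) = 0.15653274
u_B = half_width / sqrt(3) = 0.3 / sqrt(3) = 0.17320508
uc = sqrt(u_A^2 + u_B^2) = sqrt(0.15653274^2 + 0.17320508^2) = 0.2334577
U = k * uc = 2.58 * 0.2334577
U = 0.6023

0.6023


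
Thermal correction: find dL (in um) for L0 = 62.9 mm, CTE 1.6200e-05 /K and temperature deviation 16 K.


dL = L * alpha * dT
= 62.9 * 1.6200e-05 * 16
= 0.0163037 mm
dL_um = 0.0163037 * 1000 = 16.3037 um

16.3037


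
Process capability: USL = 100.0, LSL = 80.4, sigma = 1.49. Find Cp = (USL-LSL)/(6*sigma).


Cp = (USL - LSL) / (6 * sigma)
= (100.0 - 80.4) / (6 * 1.49)
= 19.6000 / 8.9400
= 2.1924

2.1924
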